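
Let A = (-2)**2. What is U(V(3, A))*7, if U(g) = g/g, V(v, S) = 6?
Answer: 7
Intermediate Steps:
A = 4
U(g) = 1
U(V(3, A))*7 = 1*7 = 7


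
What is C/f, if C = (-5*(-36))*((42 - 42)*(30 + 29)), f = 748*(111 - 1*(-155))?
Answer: 0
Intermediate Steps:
f = 198968 (f = 748*(111 + 155) = 748*266 = 198968)
C = 0 (C = 180*(0*59) = 180*0 = 0)
C/f = 0/198968 = 0*(1/198968) = 0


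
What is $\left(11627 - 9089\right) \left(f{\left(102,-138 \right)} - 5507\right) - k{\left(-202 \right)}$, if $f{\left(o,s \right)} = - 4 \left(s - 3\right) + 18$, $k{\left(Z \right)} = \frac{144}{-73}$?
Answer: $- \frac{912474306}{73} \approx -1.25 \cdot 10^{7}$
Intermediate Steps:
$k{\left(Z \right)} = - \frac{144}{73}$ ($k{\left(Z \right)} = 144 \left(- \frac{1}{73}\right) = - \frac{144}{73}$)
$f{\left(o,s \right)} = 30 - 4 s$ ($f{\left(o,s \right)} = - 4 \left(-3 + s\right) + 18 = \left(12 - 4 s\right) + 18 = 30 - 4 s$)
$\left(11627 - 9089\right) \left(f{\left(102,-138 \right)} - 5507\right) - k{\left(-202 \right)} = \left(11627 - 9089\right) \left(\left(30 - -552\right) - 5507\right) - - \frac{144}{73} = 2538 \left(\left(30 + 552\right) - 5507\right) + \frac{144}{73} = 2538 \left(582 - 5507\right) + \frac{144}{73} = 2538 \left(-4925\right) + \frac{144}{73} = -12499650 + \frac{144}{73} = - \frac{912474306}{73}$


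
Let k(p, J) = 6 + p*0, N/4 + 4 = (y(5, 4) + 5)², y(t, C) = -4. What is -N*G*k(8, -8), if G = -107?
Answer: -7704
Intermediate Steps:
N = -12 (N = -16 + 4*(-4 + 5)² = -16 + 4*1² = -16 + 4*1 = -16 + 4 = -12)
k(p, J) = 6 (k(p, J) = 6 + 0 = 6)
-N*G*k(8, -8) = -(-12*(-107))*6 = -1284*6 = -1*7704 = -7704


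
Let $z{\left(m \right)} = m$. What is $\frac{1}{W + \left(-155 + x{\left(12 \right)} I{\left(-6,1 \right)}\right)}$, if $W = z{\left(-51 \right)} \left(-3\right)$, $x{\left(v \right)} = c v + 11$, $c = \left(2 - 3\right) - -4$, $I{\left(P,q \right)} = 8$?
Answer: $\frac{1}{374} \approx 0.0026738$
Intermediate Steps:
$c = 3$ ($c = \left(2 - 3\right) + 4 = -1 + 4 = 3$)
$x{\left(v \right)} = 11 + 3 v$ ($x{\left(v \right)} = 3 v + 11 = 11 + 3 v$)
$W = 153$ ($W = \left(-51\right) \left(-3\right) = 153$)
$\frac{1}{W + \left(-155 + x{\left(12 \right)} I{\left(-6,1 \right)}\right)} = \frac{1}{153 - \left(155 - \left(11 + 3 \cdot 12\right) 8\right)} = \frac{1}{153 - \left(155 - \left(11 + 36\right) 8\right)} = \frac{1}{153 + \left(-155 + 47 \cdot 8\right)} = \frac{1}{153 + \left(-155 + 376\right)} = \frac{1}{153 + 221} = \frac{1}{374}$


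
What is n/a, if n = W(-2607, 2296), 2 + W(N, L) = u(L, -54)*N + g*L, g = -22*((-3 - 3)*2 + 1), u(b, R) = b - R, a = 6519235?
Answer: -1114164/1303847 ≈ -0.85452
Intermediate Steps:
g = 242 (g = -22*(-6*2 + 1) = -22*(-12 + 1) = -22*(-11) = 242)
W(N, L) = -2 + 242*L + N*(54 + L) (W(N, L) = -2 + ((L - 1*(-54))*N + 242*L) = -2 + ((L + 54)*N + 242*L) = -2 + ((54 + L)*N + 242*L) = -2 + (N*(54 + L) + 242*L) = -2 + (242*L + N*(54 + L)) = -2 + 242*L + N*(54 + L))
n = -5570820 (n = -2 + 242*2296 - 2607*(54 + 2296) = -2 + 555632 - 2607*2350 = -2 + 555632 - 6126450 = -5570820)
n/a = -5570820/6519235 = -5570820*1/6519235 = -1114164/1303847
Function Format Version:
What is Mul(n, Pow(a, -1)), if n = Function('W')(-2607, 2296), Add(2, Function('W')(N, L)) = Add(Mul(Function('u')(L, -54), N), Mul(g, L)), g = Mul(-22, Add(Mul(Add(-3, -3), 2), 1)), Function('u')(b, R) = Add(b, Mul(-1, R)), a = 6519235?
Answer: Rational(-1114164, 1303847) ≈ -0.85452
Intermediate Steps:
g = 242 (g = Mul(-22, Add(Mul(-6, 2), 1)) = Mul(-22, Add(-12, 1)) = Mul(-22, -11) = 242)
Function('W')(N, L) = Add(-2, Mul(242, L), Mul(N, Add(54, L))) (Function('W')(N, L) = Add(-2, Add(Mul(Add(L, Mul(-1, -54)), N), Mul(242, L))) = Add(-2, Add(Mul(Add(L, 54), N), Mul(242, L))) = Add(-2, Add(Mul(Add(54, L), N), Mul(242, L))) = Add(-2, Add(Mul(N, Add(54, L)), Mul(242, L))) = Add(-2, Add(Mul(242, L), Mul(N, Add(54, L)))) = Add(-2, Mul(242, L), Mul(N, Add(54, L))))
n = -5570820 (n = Add(-2, Mul(242, 2296), Mul(-2607, Add(54, 2296))) = Add(-2, 555632, Mul(-2607, 2350)) = Add(-2, 555632, -6126450) = -5570820)
Mul(n, Pow(a, -1)) = Mul(-5570820, Pow(6519235, -1)) = Mul(-5570820, Rational(1, 6519235)) = Rational(-1114164, 1303847)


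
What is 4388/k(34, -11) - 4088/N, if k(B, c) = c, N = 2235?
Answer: -9852148/24585 ≈ -400.74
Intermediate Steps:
4388/k(34, -11) - 4088/N = 4388/(-11) - 4088/2235 = 4388*(-1/11) - 4088*1/2235 = -4388/11 - 4088/2235 = -9852148/24585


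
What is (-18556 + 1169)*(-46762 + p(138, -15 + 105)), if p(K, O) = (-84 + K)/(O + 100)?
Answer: 77239365481/95 ≈ 8.1305e+8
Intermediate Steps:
p(K, O) = (-84 + K)/(100 + O)
(-18556 + 1169)*(-46762 + p(138, -15 + 105)) = (-18556 + 1169)*(-46762 + (-84 + 138)/(100 + (-15 + 105))) = -17387*(-46762 + 54/(100 + 90)) = -17387*(-46762 + 54/190) = -17387*(-46762 + (1/190)*54) = -17387*(-46762 + 27/95) = -17387*(-4442363/95) = 77239365481/95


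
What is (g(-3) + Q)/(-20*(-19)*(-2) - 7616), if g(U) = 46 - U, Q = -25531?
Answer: 4247/1396 ≈ 3.0423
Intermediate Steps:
(g(-3) + Q)/(-20*(-19)*(-2) - 7616) = ((46 - 1*(-3)) - 25531)/(-20*(-19)*(-2) - 7616) = ((46 + 3) - 25531)/(380*(-2) - 7616) = (49 - 25531)/(-760 - 7616) = -25482/(-8376) = -25482*(-1/8376) = 4247/1396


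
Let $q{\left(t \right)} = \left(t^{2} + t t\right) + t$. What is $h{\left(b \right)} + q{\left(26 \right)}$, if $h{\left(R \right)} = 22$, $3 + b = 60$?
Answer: $1400$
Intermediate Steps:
$q{\left(t \right)} = t + 2 t^{2}$ ($q{\left(t \right)} = \left(t^{2} + t^{2}\right) + t = 2 t^{2} + t = t + 2 t^{2}$)
$b = 57$ ($b = -3 + 60 = 57$)
$h{\left(b \right)} + q{\left(26 \right)} = 22 + 26 \left(1 + 2 \cdot 26\right) = 22 + 26 \left(1 + 52\right) = 22 + 26 \cdot 53 = 22 + 1378 = 1400$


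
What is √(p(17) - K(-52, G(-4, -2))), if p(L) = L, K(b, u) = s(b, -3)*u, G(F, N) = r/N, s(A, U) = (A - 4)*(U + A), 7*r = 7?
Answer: 3*√173 ≈ 39.459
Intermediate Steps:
r = 1 (r = (⅐)*7 = 1)
s(A, U) = (-4 + A)*(A + U)
G(F, N) = 1/N
K(b, u) = u*(12 + b² - 7*b) (K(b, u) = (b² - 4*b - 4*(-3) + b*(-3))*u = (b² - 4*b + 12 - 3*b)*u = (12 + b² - 7*b)*u = u*(12 + b² - 7*b))
√(p(17) - K(-52, G(-4, -2))) = √(17 - (12 + (-52)² - 7*(-52))/(-2)) = √(17 - (-1)*(12 + 2704 + 364)/2) = √(17 - (-1)*3080/2) = √(17 - 1*(-1540)) = √(17 + 1540) = √1557 = 3*√173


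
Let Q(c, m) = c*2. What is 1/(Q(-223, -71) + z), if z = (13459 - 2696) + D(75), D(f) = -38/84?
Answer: 42/433295 ≈ 9.6932e-5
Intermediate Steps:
D(f) = -19/42 (D(f) = -38*1/84 = -19/42)
Q(c, m) = 2*c
z = 452027/42 (z = (13459 - 2696) - 19/42 = 10763 - 19/42 = 452027/42 ≈ 10763.)
1/(Q(-223, -71) + z) = 1/(2*(-223) + 452027/42) = 1/(-446 + 452027/42) = 1/(433295/42) = 42/433295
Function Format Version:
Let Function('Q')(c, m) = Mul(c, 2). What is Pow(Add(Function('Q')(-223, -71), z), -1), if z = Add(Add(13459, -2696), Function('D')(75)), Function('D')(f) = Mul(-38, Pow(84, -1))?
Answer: Rational(42, 433295) ≈ 9.6932e-5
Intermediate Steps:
Function('D')(f) = Rational(-19, 42) (Function('D')(f) = Mul(-38, Rational(1, 84)) = Rational(-19, 42))
Function('Q')(c, m) = Mul(2, c)
z = Rational(452027, 42) (z = Add(Add(13459, -2696), Rational(-19, 42)) = Add(10763, Rational(-19, 42)) = Rational(452027, 42) ≈ 10763.)
Pow(Add(Function('Q')(-223, -71), z), -1) = Pow(Add(Mul(2, -223), Rational(452027, 42)), -1) = Pow(Add(-446, Rational(452027, 42)), -1) = Pow(Rational(433295, 42), -1) = Rational(42, 433295)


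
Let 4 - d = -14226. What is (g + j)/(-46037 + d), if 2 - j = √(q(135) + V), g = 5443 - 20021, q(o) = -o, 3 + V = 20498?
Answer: 14576/31807 + 2*√5090/31807 ≈ 0.46275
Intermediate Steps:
V = 20495 (V = -3 + 20498 = 20495)
g = -14578
d = 14230 (d = 4 - 1*(-14226) = 4 + 14226 = 14230)
j = 2 - 2*√5090 (j = 2 - √(-1*135 + 20495) = 2 - √(-135 + 20495) = 2 - √20360 = 2 - 2*√5090 ≈ -140.69)
(g + j)/(-46037 + d) = (-14578 + (2 - 2*√5090))/(-46037 + 14230) = (-14576 - 2*√5090)/(-31807) = (-14576 - 2*√5090)*(-1/31807) = 14576/31807 + 2*√5090/31807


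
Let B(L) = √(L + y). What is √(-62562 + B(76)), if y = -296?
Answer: √(-62562 + 2*I*√55) ≈ 0.03 + 250.12*I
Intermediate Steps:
B(L) = √(-296 + L) (B(L) = √(L - 296) = √(-296 + L))
√(-62562 + B(76)) = √(-62562 + √(-296 + 76)) = √(-62562 + √(-220)) = √(-62562 + 2*I*√55)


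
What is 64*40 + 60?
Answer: 2620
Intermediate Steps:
64*40 + 60 = 2560 + 60 = 2620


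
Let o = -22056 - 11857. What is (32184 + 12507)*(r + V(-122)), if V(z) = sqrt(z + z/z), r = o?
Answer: -1515605883 + 491601*I ≈ -1.5156e+9 + 4.916e+5*I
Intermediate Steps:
o = -33913
r = -33913
V(z) = sqrt(1 + z) (V(z) = sqrt(z + 1) = sqrt(1 + z))
(32184 + 12507)*(r + V(-122)) = (32184 + 12507)*(-33913 + sqrt(1 - 122)) = 44691*(-33913 + sqrt(-121)) = 44691*(-33913 + 11*I) = -1515605883 + 491601*I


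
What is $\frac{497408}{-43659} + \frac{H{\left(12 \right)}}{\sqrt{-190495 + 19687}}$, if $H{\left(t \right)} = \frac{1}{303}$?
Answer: $- \frac{497408}{43659} - \frac{i \sqrt{42702}}{25877412} \approx -11.393 - 7.9855 \cdot 10^{-6} i$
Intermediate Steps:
$H{\left(t \right)} = \frac{1}{303}$
$\frac{497408}{-43659} + \frac{H{\left(12 \right)}}{\sqrt{-190495 + 19687}} = \frac{497408}{-43659} + \frac{1}{303 \sqrt{-190495 + 19687}} = 497408 \left(- \frac{1}{43659}\right) + \frac{1}{303 \sqrt{-170808}} = - \frac{497408}{43659} + \frac{1}{303 \cdot 2 i \sqrt{42702}} = - \frac{497408}{43659} + \frac{\left(- \frac{1}{85404}\right) i \sqrt{42702}}{303} = - \frac{497408}{43659} - \frac{i \sqrt{42702}}{25877412}$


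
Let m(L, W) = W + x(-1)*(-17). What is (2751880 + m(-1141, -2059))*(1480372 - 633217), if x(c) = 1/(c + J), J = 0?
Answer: 2329539010890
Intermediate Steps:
x(c) = 1/c (x(c) = 1/(c + 0) = 1/c)
m(L, W) = 17 + W (m(L, W) = W - 17/(-1) = W - 1*(-17) = W + 17 = 17 + W)
(2751880 + m(-1141, -2059))*(1480372 - 633217) = (2751880 + (17 - 2059))*(1480372 - 633217) = (2751880 - 2042)*847155 = 2749838*847155 = 2329539010890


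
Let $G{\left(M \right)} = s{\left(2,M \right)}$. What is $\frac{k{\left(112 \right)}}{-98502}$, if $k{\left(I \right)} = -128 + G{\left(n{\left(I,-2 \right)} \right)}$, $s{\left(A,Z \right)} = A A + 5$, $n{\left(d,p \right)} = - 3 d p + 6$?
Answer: $\frac{119}{98502} \approx 0.0012081$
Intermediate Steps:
$n{\left(d,p \right)} = 6 - 3 d p$ ($n{\left(d,p \right)} = - 3 d p + 6 = 6 - 3 d p$)
$s{\left(A,Z \right)} = 5 + A^{2}$ ($s{\left(A,Z \right)} = A^{2} + 5 = 5 + A^{2}$)
$G{\left(M \right)} = 9$ ($G{\left(M \right)} = 5 + 2^{2} = 5 + 4 = 9$)
$k{\left(I \right)} = -119$ ($k{\left(I \right)} = -128 + 9 = -119$)
$\frac{k{\left(112 \right)}}{-98502} = - \frac{119}{-98502} = \left(-119\right) \left(- \frac{1}{98502}\right) = \frac{119}{98502}$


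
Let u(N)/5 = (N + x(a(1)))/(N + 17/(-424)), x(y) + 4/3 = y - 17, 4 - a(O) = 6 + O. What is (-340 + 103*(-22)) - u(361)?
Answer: -1198681726/459141 ≈ -2610.7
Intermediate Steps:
a(O) = -2 - O (a(O) = 4 - (6 + O) = 4 + (-6 - O) = -2 - O)
x(y) = -55/3 + y (x(y) = -4/3 + (y - 17) = -4/3 + (-17 + y) = -55/3 + y)
u(N) = 5*(-64/3 + N)/(-17/424 + N) (u(N) = 5*((N + (-55/3 + (-2 - 1*1)))/(N + 17/(-424))) = 5*((N + (-55/3 + (-2 - 1)))/(N + 17*(-1/424))) = 5*((N + (-55/3 - 3))/(N - 17/424)) = 5*((N - 64/3)/(-17/424 + N)) = 5*((-64/3 + N)/(-17/424 + N)) = 5*(-64/3 + N)/(-17/424 + N))
(-340 + 103*(-22)) - u(361) = (-340 + 103*(-22)) - 2120*(-64 + 3*361)/(3*(-17 + 424*361)) = (-340 - 2266) - 2120*(-64 + 1083)/(3*(-17 + 153064)) = -2606 - 2120*1019/(3*153047) = -2606 - 1*2160280/459141 = -2606 - 2160280/459141 = -1198681726/459141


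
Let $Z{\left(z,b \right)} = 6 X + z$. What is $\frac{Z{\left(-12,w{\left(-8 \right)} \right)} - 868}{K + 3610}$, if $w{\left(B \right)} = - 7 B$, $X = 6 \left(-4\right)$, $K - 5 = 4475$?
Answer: $- \frac{512}{4045} \approx -0.12658$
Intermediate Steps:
$K = 4480$ ($K = 5 + 4475 = 4480$)
$X = -24$
$Z{\left(z,b \right)} = -144 + z$ ($Z{\left(z,b \right)} = 6 \left(-24\right) + z = -144 + z$)
$\frac{Z{\left(-12,w{\left(-8 \right)} \right)} - 868}{K + 3610} = \frac{\left(-144 - 12\right) - 868}{4480 + 3610} = \frac{-156 - 868}{8090} = \left(-1024\right) \frac{1}{8090} = - \frac{512}{4045}$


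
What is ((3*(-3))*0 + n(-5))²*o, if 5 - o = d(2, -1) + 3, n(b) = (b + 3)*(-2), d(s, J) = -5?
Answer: 112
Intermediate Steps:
n(b) = -6 - 2*b (n(b) = (3 + b)*(-2) = -6 - 2*b)
o = 7 (o = 5 - (-5 + 3) = 5 - 1*(-2) = 5 + 2 = 7)
((3*(-3))*0 + n(-5))²*o = ((3*(-3))*0 + (-6 - 2*(-5)))²*7 = (-9*0 + (-6 + 10))²*7 = (0 + 4)²*7 = 4²*7 = 16*7 = 112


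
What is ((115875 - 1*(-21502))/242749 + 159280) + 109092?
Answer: 65147172005/242749 ≈ 2.6837e+5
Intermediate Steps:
((115875 - 1*(-21502))/242749 + 159280) + 109092 = ((115875 + 21502)*(1/242749) + 159280) + 109092 = (137377*(1/242749) + 159280) + 109092 = (137377/242749 + 159280) + 109092 = 38665198097/242749 + 109092 = 65147172005/242749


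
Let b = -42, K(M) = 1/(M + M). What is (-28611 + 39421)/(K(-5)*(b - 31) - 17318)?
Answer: -108100/173107 ≈ -0.62447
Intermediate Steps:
K(M) = 1/(2*M)
(-28611 + 39421)/(K(-5)*(b - 31) - 17318) = (-28611 + 39421)/(((1/2)/(-5))*(-42 - 31) - 17318) = 10810/(((1/2)*(-1/5))*(-73) - 17318) = 10810/(-1/10*(-73) - 17318) = 10810/(73/10 - 17318) = 10810/(-173107/10) = 10810*(-10/173107) = -108100/173107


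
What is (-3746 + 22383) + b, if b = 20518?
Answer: 39155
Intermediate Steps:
(-3746 + 22383) + b = (-3746 + 22383) + 20518 = 18637 + 20518 = 39155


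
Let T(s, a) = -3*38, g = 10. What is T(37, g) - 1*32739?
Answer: -32853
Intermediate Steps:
T(s, a) = -114
T(37, g) - 1*32739 = -114 - 1*32739 = -114 - 32739 = -32853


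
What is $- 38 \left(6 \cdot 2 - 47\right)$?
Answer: $1330$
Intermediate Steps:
$- 38 \left(6 \cdot 2 - 47\right) = - 38 \left(12 - 47\right) = \left(-38\right) \left(-35\right) = 1330$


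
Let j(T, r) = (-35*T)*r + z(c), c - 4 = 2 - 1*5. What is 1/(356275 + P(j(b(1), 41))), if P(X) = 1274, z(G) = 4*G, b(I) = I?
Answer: 1/357549 ≈ 2.7968e-6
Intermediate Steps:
c = 1 (c = 4 + (2 - 1*5) = 4 + (2 - 5) = 4 - 3 = 1)
j(T, r) = 4 - 35*T*r (j(T, r) = (-35*T)*r + 4*1 = -35*T*r + 4 = 4 - 35*T*r)
1/(356275 + P(j(b(1), 41))) = 1/(356275 + 1274) = 1/357549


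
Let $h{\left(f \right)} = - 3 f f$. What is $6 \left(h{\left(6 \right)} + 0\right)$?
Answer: $-648$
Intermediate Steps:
$h{\left(f \right)} = - 3 f^{2}$
$6 \left(h{\left(6 \right)} + 0\right) = 6 \left(- 3 \cdot 6^{2} + 0\right) = 6 \left(\left(-3\right) 36 + 0\right) = 6 \left(-108 + 0\right) = 6 \left(-108\right) = -648$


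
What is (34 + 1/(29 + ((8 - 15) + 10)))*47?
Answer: 51183/32 ≈ 1599.5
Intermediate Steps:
(34 + 1/(29 + ((8 - 15) + 10)))*47 = (34 + 1/(29 + (-7 + 10)))*47 = (34 + 1/(29 + 3))*47 = (34 + 1/32)*47 = (1089/32)*47 = 51183/32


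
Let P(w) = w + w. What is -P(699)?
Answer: -1398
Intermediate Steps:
P(w) = 2*w
-P(699) = -2*699 = -1*1398 = -1398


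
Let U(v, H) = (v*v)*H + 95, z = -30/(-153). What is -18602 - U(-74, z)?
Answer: -1008307/51 ≈ -19771.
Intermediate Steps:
z = 10/51 (z = -30*(-1/153) = 10/51 ≈ 0.19608)
U(v, H) = 95 + H*v² (U(v, H) = v²*H + 95 = H*v² + 95 = 95 + H*v²)
-18602 - U(-74, z) = -18602 - (95 + (10/51)*(-74)²) = -18602 - (95 + (10/51)*5476) = -18602 - (95 + 54760/51) = -18602 - 1*59605/51 = -18602 - 59605/51 = -1008307/51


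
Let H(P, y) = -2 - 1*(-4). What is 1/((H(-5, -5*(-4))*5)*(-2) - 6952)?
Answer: -1/6972 ≈ -0.00014343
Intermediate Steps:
H(P, y) = 2 (H(P, y) = -2 + 4 = 2)
1/((H(-5, -5*(-4))*5)*(-2) - 6952) = 1/((2*5)*(-2) - 6952) = 1/(10*(-2) - 6952) = 1/(-20 - 6952) = 1/(-6972) = -1/6972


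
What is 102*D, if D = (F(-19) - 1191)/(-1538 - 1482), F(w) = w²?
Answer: 4233/151 ≈ 28.033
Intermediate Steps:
D = 83/302 (D = ((-19)² - 1191)/(-1538 - 1482) = (361 - 1191)/(-3020) = -830*(-1/3020) = 83/302 ≈ 0.27483)
102*D = 102*(83/302) = 4233/151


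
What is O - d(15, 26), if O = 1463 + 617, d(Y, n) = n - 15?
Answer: 2069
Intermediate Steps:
d(Y, n) = -15 + n
O = 2080
O - d(15, 26) = 2080 - (-15 + 26) = 2080 - 1*11 = 2080 - 11 = 2069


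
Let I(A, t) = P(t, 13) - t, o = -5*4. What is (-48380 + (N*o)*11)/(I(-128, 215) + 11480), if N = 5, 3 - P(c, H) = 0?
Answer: -12370/2817 ≈ -4.3912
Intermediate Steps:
P(c, H) = 3 (P(c, H) = 3 - 1*0 = 3 + 0 = 3)
o = -20
I(A, t) = 3 - t
(-48380 + (N*o)*11)/(I(-128, 215) + 11480) = (-48380 + (5*(-20))*11)/((3 - 1*215) + 11480) = (-48380 - 100*11)/((3 - 215) + 11480) = (-48380 - 1100)/(-212 + 11480) = -49480/11268 = -49480*1/11268 = -12370/2817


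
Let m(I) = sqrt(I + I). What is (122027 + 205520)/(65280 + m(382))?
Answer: 5345567040/1065369409 - 327547*sqrt(191)/2130738818 ≈ 5.0154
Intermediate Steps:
m(I) = sqrt(2)*sqrt(I) (m(I) = sqrt(2*I) = sqrt(2)*sqrt(I))
(122027 + 205520)/(65280 + m(382)) = (122027 + 205520)/(65280 + sqrt(2)*sqrt(382)) = 327547/(65280 + 2*sqrt(191))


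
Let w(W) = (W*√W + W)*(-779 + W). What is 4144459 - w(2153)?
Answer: 1186237 - 2958222*√2153 ≈ -1.3608e+8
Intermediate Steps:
w(W) = (-779 + W)*(W + W^(3/2)) (w(W) = (W^(3/2) + W)*(-779 + W) = (W + W^(3/2))*(-779 + W) = (-779 + W)*(W + W^(3/2)))
4144459 - w(2153) = 4144459 - (2153² + 2153^(5/2) - 779*2153 - 1677187*√2153) = 4144459 - (4635409 + 4635409*√2153 - 1677187 - 1677187*√2153) = 4144459 - (2958222 + 2958222*√2153) = 4144459 + (-2958222 - 2958222*√2153) = 1186237 - 2958222*√2153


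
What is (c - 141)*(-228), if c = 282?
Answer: -32148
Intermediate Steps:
(c - 141)*(-228) = (282 - 141)*(-228) = 141*(-228) = -32148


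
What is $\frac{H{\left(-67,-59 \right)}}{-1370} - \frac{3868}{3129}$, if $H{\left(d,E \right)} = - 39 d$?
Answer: $- \frac{13475237}{4286730} \approx -3.1435$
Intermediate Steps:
$\frac{H{\left(-67,-59 \right)}}{-1370} - \frac{3868}{3129} = \frac{\left(-39\right) \left(-67\right)}{-1370} - \frac{3868}{3129} = 2613 \left(- \frac{1}{1370}\right) - \frac{3868}{3129} = - \frac{2613}{1370} - \frac{3868}{3129} = - \frac{13475237}{4286730}$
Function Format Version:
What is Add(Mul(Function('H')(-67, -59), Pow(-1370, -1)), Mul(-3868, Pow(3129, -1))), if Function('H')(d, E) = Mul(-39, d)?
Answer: Rational(-13475237, 4286730) ≈ -3.1435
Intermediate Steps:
Add(Mul(Function('H')(-67, -59), Pow(-1370, -1)), Mul(-3868, Pow(3129, -1))) = Add(Mul(Mul(-39, -67), Pow(-1370, -1)), Mul(-3868, Pow(3129, -1))) = Add(Mul(2613, Rational(-1, 1370)), Mul(-3868, Rational(1, 3129))) = Add(Rational(-2613, 1370), Rational(-3868, 3129)) = Rational(-13475237, 4286730)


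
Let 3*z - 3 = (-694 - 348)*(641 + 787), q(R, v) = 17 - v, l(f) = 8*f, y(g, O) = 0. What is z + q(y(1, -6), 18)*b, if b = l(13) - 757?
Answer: -495338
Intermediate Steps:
z = -495991 (z = 1 + ((-694 - 348)*(641 + 787))/3 = 1 + (-1042*1428)/3 = 1 + (1/3)*(-1487976) = 1 - 495992 = -495991)
b = -653 (b = 8*13 - 757 = 104 - 757 = -653)
z + q(y(1, -6), 18)*b = -495991 + (17 - 1*18)*(-653) = -495991 + (17 - 18)*(-653) = -495991 - 1*(-653) = -495991 + 653 = -495338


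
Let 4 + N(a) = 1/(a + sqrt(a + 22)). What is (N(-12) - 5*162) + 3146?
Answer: 156238/67 - sqrt(10)/134 ≈ 2331.9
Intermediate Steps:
N(a) = -4 + 1/(a + sqrt(22 + a)) (N(a) = -4 + 1/(a + sqrt(a + 22)) = -4 + 1/(a + sqrt(22 + a)))
(N(-12) - 5*162) + 3146 = ((1 - 4*(-12) - 4*sqrt(22 - 12))/(-12 + sqrt(22 - 12)) - 5*162) + 3146 = ((1 + 48 - 4*sqrt(10))/(-12 + sqrt(10)) - 810) + 3146 = ((49 - 4*sqrt(10))/(-12 + sqrt(10)) - 810) + 3146 = (-810 + (49 - 4*sqrt(10))/(-12 + sqrt(10))) + 3146 = 2336 + (49 - 4*sqrt(10))/(-12 + sqrt(10))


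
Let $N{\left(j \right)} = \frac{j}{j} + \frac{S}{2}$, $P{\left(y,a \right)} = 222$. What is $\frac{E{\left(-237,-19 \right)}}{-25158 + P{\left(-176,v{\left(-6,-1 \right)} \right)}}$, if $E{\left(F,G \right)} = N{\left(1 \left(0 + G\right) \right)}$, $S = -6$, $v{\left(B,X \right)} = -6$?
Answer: $\frac{1}{12468} \approx 8.0205 \cdot 10^{-5}$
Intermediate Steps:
$N{\left(j \right)} = -2$ ($N{\left(j \right)} = \frac{j}{j} - \frac{6}{2} = 1 - 3 = -2$)
$E{\left(F,G \right)} = -2$
$\frac{E{\left(-237,-19 \right)}}{-25158 + P{\left(-176,v{\left(-6,-1 \right)} \right)}} = - \frac{2}{-25158 + 222} = - \frac{2}{-24936} = \left(-2\right) \left(- \frac{1}{24936}\right) = \frac{1}{12468}$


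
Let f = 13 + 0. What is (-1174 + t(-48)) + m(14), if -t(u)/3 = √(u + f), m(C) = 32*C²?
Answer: 5098 - 3*I*√35 ≈ 5098.0 - 17.748*I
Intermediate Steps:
f = 13
t(u) = -3*√(13 + u) (t(u) = -3*√(u + 13) = -3*√(13 + u))
(-1174 + t(-48)) + m(14) = (-1174 - 3*√(13 - 48)) + 32*14² = (-1174 - 3*I*√35) + 32*196 = (-1174 - 3*I*√35) + 6272 = 5098 - 3*I*√35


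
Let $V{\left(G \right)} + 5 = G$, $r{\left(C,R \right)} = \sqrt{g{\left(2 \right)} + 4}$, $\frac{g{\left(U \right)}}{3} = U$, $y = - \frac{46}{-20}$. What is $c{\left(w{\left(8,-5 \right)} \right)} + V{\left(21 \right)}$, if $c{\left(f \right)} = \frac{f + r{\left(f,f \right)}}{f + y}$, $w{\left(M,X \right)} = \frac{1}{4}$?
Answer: $\frac{821}{51} + \frac{20 \sqrt{10}}{51} \approx 17.338$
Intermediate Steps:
$y = \frac{23}{10}$ ($y = \left(-46\right) \left(- \frac{1}{20}\right) = \frac{23}{10} \approx 2.3$)
$g{\left(U \right)} = 3 U$
$r{\left(C,R \right)} = \sqrt{10}$ ($r{\left(C,R \right)} = \sqrt{3 \cdot 2 + 4} = \sqrt{6 + 4} = \sqrt{10}$)
$w{\left(M,X \right)} = \frac{1}{4}$
$V{\left(G \right)} = -5 + G$
$c{\left(f \right)} = \frac{f + \sqrt{10}}{\frac{23}{10} + f}$ ($c{\left(f \right)} = \frac{f + \sqrt{10}}{f + \frac{23}{10}} = \frac{f + \sqrt{10}}{\frac{23}{10} + f}$)
$c{\left(w{\left(8,-5 \right)} \right)} + V{\left(21 \right)} = \frac{10 \left(\frac{1}{4} + \sqrt{10}\right)}{23 + 10 \cdot \frac{1}{4}} + \left(-5 + 21\right) = \frac{10 \left(\frac{1}{4} + \sqrt{10}\right)}{23 + \frac{5}{2}} + 16 = \frac{10 \left(\frac{1}{4} + \sqrt{10}\right)}{\frac{51}{2}} + 16 = 10 \cdot \frac{2}{51} \left(\frac{1}{4} + \sqrt{10}\right) + 16 = \left(\frac{5}{51} + \frac{20 \sqrt{10}}{51}\right) + 16 = \frac{821}{51} + \frac{20 \sqrt{10}}{51}$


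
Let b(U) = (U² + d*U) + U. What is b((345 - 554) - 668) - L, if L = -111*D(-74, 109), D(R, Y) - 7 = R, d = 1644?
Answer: -680973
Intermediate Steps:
D(R, Y) = 7 + R
L = 7437 (L = -111*(7 - 74) = -111*(-67) = 7437)
b(U) = U² + 1645*U (b(U) = (U² + 1644*U) + U = U² + 1645*U)
b((345 - 554) - 668) - L = ((345 - 554) - 668)*(1645 + ((345 - 554) - 668)) - 1*7437 = (-209 - 668)*(1645 + (-209 - 668)) - 7437 = -877*(1645 - 877) - 7437 = -877*768 - 7437 = -673536 - 7437 = -680973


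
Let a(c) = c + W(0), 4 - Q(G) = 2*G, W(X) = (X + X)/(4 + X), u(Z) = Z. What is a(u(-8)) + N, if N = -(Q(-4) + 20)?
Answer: -40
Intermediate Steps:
W(X) = 2*X/(4 + X) (W(X) = (2*X)/(4 + X) = 2*X/(4 + X))
Q(G) = 4 - 2*G
a(c) = c (a(c) = c + 2*0/(4 + 0) = c + 2*0/4 = c + 2*0*(1/4) = c + 0 = c)
N = -32 (N = -((4 - 2*(-4)) + 20) = -((4 + 8) + 20) = -(12 + 20) = -1*32 = -32)
a(u(-8)) + N = -8 - 32 = -40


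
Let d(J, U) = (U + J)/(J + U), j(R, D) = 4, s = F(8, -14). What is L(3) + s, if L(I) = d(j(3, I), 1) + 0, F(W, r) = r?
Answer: -13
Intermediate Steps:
s = -14
d(J, U) = 1 (d(J, U) = (J + U)/(J + U) = 1)
L(I) = 1 (L(I) = 1 + 0 = 1)
L(3) + s = 1 - 14 = -13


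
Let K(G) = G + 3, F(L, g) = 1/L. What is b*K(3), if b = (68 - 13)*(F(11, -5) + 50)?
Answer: 16530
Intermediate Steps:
K(G) = 3 + G
b = 2755 (b = (68 - 13)*(1/11 + 50) = 55*(1/11 + 50) = 55*(551/11) = 2755)
b*K(3) = 2755*(3 + 3) = 2755*6 = 16530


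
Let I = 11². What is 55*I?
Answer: 6655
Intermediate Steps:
I = 121
55*I = 55*121 = 6655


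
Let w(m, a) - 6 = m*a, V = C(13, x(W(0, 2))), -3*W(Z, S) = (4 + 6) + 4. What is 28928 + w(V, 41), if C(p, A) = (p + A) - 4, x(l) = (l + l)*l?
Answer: 279799/9 ≈ 31089.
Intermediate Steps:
W(Z, S) = -14/3 (W(Z, S) = -((4 + 6) + 4)/3 = -(10 + 4)/3 = -⅓*14 = -14/3)
x(l) = 2*l² (x(l) = (2*l)*l = 2*l²)
C(p, A) = -4 + A + p (C(p, A) = (A + p) - 4 = -4 + A + p)
V = 473/9 (V = -4 + 2*(-14/3)² + 13 = -4 + 2*(196/9) + 13 = -4 + 392/9 + 13 = 473/9 ≈ 52.556)
w(m, a) = 6 + a*m (w(m, a) = 6 + m*a = 6 + a*m)
28928 + w(V, 41) = 28928 + (6 + 41*(473/9)) = 28928 + (6 + 19393/9) = 28928 + 19447/9 = 279799/9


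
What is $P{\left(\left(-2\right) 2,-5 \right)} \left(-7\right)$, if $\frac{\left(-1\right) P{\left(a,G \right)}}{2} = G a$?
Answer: $280$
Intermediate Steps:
$P{\left(a,G \right)} = - 2 G a$
$P{\left(\left(-2\right) 2,-5 \right)} \left(-7\right) = \left(-2\right) \left(-5\right) \left(\left(-2\right) 2\right) \left(-7\right) = \left(-2\right) \left(-5\right) \left(-4\right) \left(-7\right) = \left(-40\right) \left(-7\right) = 280$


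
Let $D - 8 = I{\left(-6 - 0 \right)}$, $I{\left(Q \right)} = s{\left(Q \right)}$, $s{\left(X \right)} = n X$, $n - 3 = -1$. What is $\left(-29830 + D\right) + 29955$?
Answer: $121$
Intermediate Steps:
$n = 2$ ($n = 3 - 1 = 2$)
$s{\left(X \right)} = 2 X$
$I{\left(Q \right)} = 2 Q$
$D = -4$ ($D = 8 + 2 \left(-6 - 0\right) = 8 + 2 \left(-6 + 0\right) = 8 + 2 \left(-6\right) = 8 - 12 = -4$)
$\left(-29830 + D\right) + 29955 = \left(-29830 - 4\right) + 29955 = -29834 + 29955 = 121$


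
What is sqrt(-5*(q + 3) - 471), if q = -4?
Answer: I*sqrt(466) ≈ 21.587*I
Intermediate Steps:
sqrt(-5*(q + 3) - 471) = sqrt(-5*(-4 + 3) - 471) = sqrt(-5*(-1) - 471) = sqrt(5 - 471) = sqrt(-466) = I*sqrt(466)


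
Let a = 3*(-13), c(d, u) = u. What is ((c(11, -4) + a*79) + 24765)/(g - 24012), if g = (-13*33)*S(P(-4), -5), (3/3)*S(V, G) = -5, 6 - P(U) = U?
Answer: -21680/21867 ≈ -0.99145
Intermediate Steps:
P(U) = 6 - U
S(V, G) = -5
g = 2145 (g = -13*33*(-5) = -429*(-5) = 2145)
a = -39
((c(11, -4) + a*79) + 24765)/(g - 24012) = ((-4 - 39*79) + 24765)/(2145 - 24012) = ((-4 - 3081) + 24765)/(-21867) = (-3085 + 24765)*(-1/21867) = 21680*(-1/21867) = -21680/21867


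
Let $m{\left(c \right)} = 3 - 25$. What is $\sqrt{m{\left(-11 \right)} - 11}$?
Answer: $i \sqrt{33} \approx 5.7446 i$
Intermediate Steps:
$m{\left(c \right)} = -22$ ($m{\left(c \right)} = 3 - 25 = -22$)
$\sqrt{m{\left(-11 \right)} - 11} = \sqrt{-22 - 11} = \sqrt{-33} = i \sqrt{33}$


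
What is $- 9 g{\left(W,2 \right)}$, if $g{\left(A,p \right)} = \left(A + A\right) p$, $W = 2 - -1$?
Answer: $-108$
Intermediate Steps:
$W = 3$ ($W = 2 + 1 = 3$)
$g{\left(A,p \right)} = 2 A p$
$- 9 g{\left(W,2 \right)} = - 9 \cdot 2 \cdot 3 \cdot 2 = \left(-9\right) 12 = -108$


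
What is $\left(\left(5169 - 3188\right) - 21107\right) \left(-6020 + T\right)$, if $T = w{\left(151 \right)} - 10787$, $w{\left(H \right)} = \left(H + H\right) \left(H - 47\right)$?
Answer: $-279258726$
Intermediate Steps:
$w{\left(H \right)} = 2 H \left(-47 + H\right)$
$T = 20621$ ($T = 2 \cdot 151 \left(-47 + 151\right) - 10787 = 2 \cdot 151 \cdot 104 - 10787 = 31408 - 10787 = 20621$)
$\left(\left(5169 - 3188\right) - 21107\right) \left(-6020 + T\right) = \left(\left(5169 - 3188\right) - 21107\right) \left(-6020 + 20621\right) = \left(\left(5169 - 3188\right) - 21107\right) 14601 = \left(1981 - 21107\right) 14601 = \left(-19126\right) 14601 = -279258726$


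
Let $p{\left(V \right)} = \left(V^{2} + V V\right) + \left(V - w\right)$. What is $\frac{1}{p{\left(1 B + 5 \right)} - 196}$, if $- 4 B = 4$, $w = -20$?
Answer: $- \frac{1}{140} \approx -0.0071429$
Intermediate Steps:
$B = -1$ ($B = \left(- \frac{1}{4}\right) 4 = -1$)
$p{\left(V \right)} = 20 + V + 2 V^{2}$ ($p{\left(V \right)} = \left(V^{2} + V V\right) + \left(V - -20\right) = \left(V^{2} + V^{2}\right) + \left(V + 20\right) = 2 V^{2} + \left(20 + V\right) = 20 + V + 2 V^{2}$)
$\frac{1}{p{\left(1 B + 5 \right)} - 196} = \frac{1}{\left(20 + \left(1 \left(-1\right) + 5\right) + 2 \left(1 \left(-1\right) + 5\right)^{2}\right) - 196} = \frac{1}{\left(20 + \left(-1 + 5\right) + 2 \left(-1 + 5\right)^{2}\right) - 196} = \frac{1}{\left(20 + 4 + 2 \cdot 4^{2}\right) - 196} = \frac{1}{\left(20 + 4 + 2 \cdot 16\right) - 196} = \frac{1}{\left(20 + 4 + 32\right) - 196} = \frac{1}{56 - 196} = \frac{1}{-140} = - \frac{1}{140}$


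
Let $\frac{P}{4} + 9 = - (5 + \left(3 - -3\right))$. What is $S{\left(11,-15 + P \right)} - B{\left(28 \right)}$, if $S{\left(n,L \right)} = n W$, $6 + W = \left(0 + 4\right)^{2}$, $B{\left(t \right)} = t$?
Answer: $82$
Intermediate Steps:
$W = 10$ ($W = -6 + \left(0 + 4\right)^{2} = -6 + 4^{2} = -6 + 16 = 10$)
$P = -80$ ($P = -36 + 4 \left(- (5 + \left(3 - -3\right))\right) = -36 + 4 \left(- (5 + \left(3 + 3\right))\right) = -36 + 4 \left(- (5 + 6)\right) = -36 + 4 \left(\left(-1\right) 11\right) = -36 + 4 \left(-11\right) = -36 - 44 = -80$)
$S{\left(n,L \right)} = 10 n$ ($S{\left(n,L \right)} = n 10 = 10 n$)
$S{\left(11,-15 + P \right)} - B{\left(28 \right)} = 10 \cdot 11 - 28 = 110 - 28 = 82$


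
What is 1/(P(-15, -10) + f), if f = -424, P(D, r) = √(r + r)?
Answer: -106/44949 - I*√5/89898 ≈ -0.0023582 - 2.4873e-5*I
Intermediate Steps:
P(D, r) = √2*√r (P(D, r) = √(2*r) = √2*√r)
1/(P(-15, -10) + f) = 1/(√2*√(-10) - 424) = 1/(√2*(I*√10) - 424) = 1/(2*I*√5 - 424) = 1/(-424 + 2*I*√5)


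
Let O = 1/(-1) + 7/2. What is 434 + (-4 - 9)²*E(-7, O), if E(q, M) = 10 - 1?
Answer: 1955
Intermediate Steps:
O = 5/2 (O = 1*(-1) + 7*(½) = -1 + 7/2 = 5/2 ≈ 2.5000)
E(q, M) = 9
434 + (-4 - 9)²*E(-7, O) = 434 + (-4 - 9)²*9 = 434 + (-13)²*9 = 434 + 169*9 = 434 + 1521 = 1955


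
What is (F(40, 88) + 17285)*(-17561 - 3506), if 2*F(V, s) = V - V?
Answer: -364143095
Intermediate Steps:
F(V, s) = 0 (F(V, s) = (V - V)/2 = (½)*0 = 0)
(F(40, 88) + 17285)*(-17561 - 3506) = (0 + 17285)*(-17561 - 3506) = 17285*(-21067) = -364143095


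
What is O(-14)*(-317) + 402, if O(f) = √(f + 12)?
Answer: 402 - 317*I*√2 ≈ 402.0 - 448.31*I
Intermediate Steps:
O(f) = √(12 + f)
O(-14)*(-317) + 402 = √(12 - 14)*(-317) + 402 = √(-2)*(-317) + 402 = (I*√2)*(-317) + 402 = -317*I*√2 + 402 = 402 - 317*I*√2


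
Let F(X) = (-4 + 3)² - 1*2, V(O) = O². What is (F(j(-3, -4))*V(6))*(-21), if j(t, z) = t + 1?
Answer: 756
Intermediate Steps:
j(t, z) = 1 + t
F(X) = -1 (F(X) = (-1)² - 2 = 1 - 2 = -1)
(F(j(-3, -4))*V(6))*(-21) = -1*6²*(-21) = -1*36*(-21) = -36*(-21) = 756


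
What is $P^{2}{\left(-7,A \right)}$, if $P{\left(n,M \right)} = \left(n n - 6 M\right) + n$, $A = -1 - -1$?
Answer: $1764$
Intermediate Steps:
$A = 0$ ($A = -1 + 1 = 0$)
$P{\left(n,M \right)} = n + n^{2} - 6 M$ ($P{\left(n,M \right)} = \left(n^{2} - 6 M\right) + n = n + n^{2} - 6 M$)
$P^{2}{\left(-7,A \right)} = \left(-7 + \left(-7\right)^{2} - 0\right)^{2} = \left(-7 + 49 + 0\right)^{2} = 42^{2} = 1764$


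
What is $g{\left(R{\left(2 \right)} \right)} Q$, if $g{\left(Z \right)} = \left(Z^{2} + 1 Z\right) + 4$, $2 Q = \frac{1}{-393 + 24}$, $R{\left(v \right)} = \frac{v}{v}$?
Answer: $- \frac{1}{123} \approx -0.0081301$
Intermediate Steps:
$R{\left(v \right)} = 1$
$Q = - \frac{1}{738}$ ($Q = \frac{1}{2 \left(-393 + 24\right)} = \frac{1}{2 \left(-369\right)} = \frac{1}{2} \left(- \frac{1}{369}\right) = - \frac{1}{738} \approx -0.001355$)
$g{\left(Z \right)} = 4 + Z + Z^{2}$ ($g{\left(Z \right)} = \left(Z^{2} + Z\right) + 4 = \left(Z + Z^{2}\right) + 4 = 4 + Z + Z^{2}$)
$g{\left(R{\left(2 \right)} \right)} Q = \left(4 + 1 + 1^{2}\right) \left(- \frac{1}{738}\right) = \left(4 + 1 + 1\right) \left(- \frac{1}{738}\right) = 6 \left(- \frac{1}{738}\right) = - \frac{1}{123}$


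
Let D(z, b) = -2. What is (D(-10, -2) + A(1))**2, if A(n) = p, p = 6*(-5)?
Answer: 1024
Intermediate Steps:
p = -30
A(n) = -30
(D(-10, -2) + A(1))**2 = (-2 - 30)**2 = (-32)**2 = 1024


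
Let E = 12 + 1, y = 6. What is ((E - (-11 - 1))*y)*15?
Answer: 2250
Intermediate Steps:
E = 13
((E - (-11 - 1))*y)*15 = ((13 - (-11 - 1))*6)*15 = ((13 - 1*(-12))*6)*15 = ((13 + 12)*6)*15 = (25*6)*15 = 150*15 = 2250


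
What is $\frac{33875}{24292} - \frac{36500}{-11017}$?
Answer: $\frac{1259858875}{267624964} \approx 4.7076$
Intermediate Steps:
$\frac{33875}{24292} - \frac{36500}{-11017} = 33875 \cdot \frac{1}{24292} - - \frac{36500}{11017} = \frac{33875}{24292} + \frac{36500}{11017} = \frac{1259858875}{267624964}$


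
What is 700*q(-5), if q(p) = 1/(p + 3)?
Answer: -350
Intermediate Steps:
q(p) = 1/(3 + p)
700*q(-5) = 700/(3 - 5) = 700/(-2) = 700*(-½) = -350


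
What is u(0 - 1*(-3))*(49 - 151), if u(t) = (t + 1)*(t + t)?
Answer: -2448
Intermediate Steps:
u(t) = 2*t*(1 + t) (u(t) = (1 + t)*(2*t) = 2*t*(1 + t))
u(0 - 1*(-3))*(49 - 151) = (2*(0 - 1*(-3))*(1 + (0 - 1*(-3))))*(49 - 151) = (2*(0 + 3)*(1 + (0 + 3)))*(-102) = (2*3*(1 + 3))*(-102) = (2*3*4)*(-102) = 24*(-102) = -2448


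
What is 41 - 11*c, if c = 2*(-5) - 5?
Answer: 206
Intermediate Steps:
c = -15 (c = -10 - 5 = -15)
41 - 11*c = 41 - 11*(-15) = 41 + 165 = 206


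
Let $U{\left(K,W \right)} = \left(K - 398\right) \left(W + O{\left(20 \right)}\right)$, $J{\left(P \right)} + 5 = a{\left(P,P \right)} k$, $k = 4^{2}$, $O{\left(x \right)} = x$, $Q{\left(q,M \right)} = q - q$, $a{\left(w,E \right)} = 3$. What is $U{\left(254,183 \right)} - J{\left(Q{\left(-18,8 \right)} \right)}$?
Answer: $-29275$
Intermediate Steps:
$Q{\left(q,M \right)} = 0$
$k = 16$
$J{\left(P \right)} = 43$ ($J{\left(P \right)} = -5 + 3 \cdot 16 = -5 + 48 = 43$)
$U{\left(K,W \right)} = \left(-398 + K\right) \left(20 + W\right)$ ($U{\left(K,W \right)} = \left(K - 398\right) \left(W + 20\right) = \left(-398 + K\right) \left(20 + W\right)$)
$U{\left(254,183 \right)} - J{\left(Q{\left(-18,8 \right)} \right)} = \left(-7960 - 72834 + 20 \cdot 254 + 254 \cdot 183\right) - 43 = \left(-7960 - 72834 + 5080 + 46482\right) - 43 = -29232 - 43 = -29275$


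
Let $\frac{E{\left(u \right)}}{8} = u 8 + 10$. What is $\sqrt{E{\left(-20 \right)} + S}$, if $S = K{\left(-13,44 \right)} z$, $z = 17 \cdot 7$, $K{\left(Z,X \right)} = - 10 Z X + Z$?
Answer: $\sqrt{677933} \approx 823.37$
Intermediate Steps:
$K{\left(Z,X \right)} = Z - 10 X Z$ ($K{\left(Z,X \right)} = - 10 X Z + Z = Z - 10 X Z$)
$E{\left(u \right)} = 80 + 64 u$ ($E{\left(u \right)} = 8 \left(u 8 + 10\right) = 8 \left(8 u + 10\right) = 8 \left(10 + 8 u\right) = 80 + 64 u$)
$z = 119$
$S = 679133$ ($S = - 13 \left(1 - 440\right) 119 = \left(-13\right) \left(-439\right) 119 = 5707 \cdot 119 = 679133$)
$\sqrt{E{\left(-20 \right)} + S} = \sqrt{\left(80 + 64 \left(-20\right)\right) + 679133} = \sqrt{\left(80 - 1280\right) + 679133} = \sqrt{-1200 + 679133} = \sqrt{677933}$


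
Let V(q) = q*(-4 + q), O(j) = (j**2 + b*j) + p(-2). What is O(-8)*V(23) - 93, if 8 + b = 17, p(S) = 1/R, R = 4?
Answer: -13919/4 ≈ -3479.8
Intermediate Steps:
p(S) = 1/4
b = 9 (b = -8 + 17 = 9)
O(j) = 1/4 + j**2 + 9*j (O(j) = (j**2 + 9*j) + 1/4 = 1/4 + j**2 + 9*j)
O(-8)*V(23) - 93 = (1/4 + (-8)**2 + 9*(-8))*(23*(-4 + 23)) - 93 = (1/4 + 64 - 72)*(23*19) - 93 = -31/4*437 - 93 = -13547/4 - 93 = -13919/4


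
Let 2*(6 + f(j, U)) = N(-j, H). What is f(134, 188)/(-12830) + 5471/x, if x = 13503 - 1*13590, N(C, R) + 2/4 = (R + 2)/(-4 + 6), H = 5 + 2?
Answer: -35096291/558105 ≈ -62.885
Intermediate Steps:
H = 7
N(C, R) = ½ + R/2 (N(C, R) = -½ + (R + 2)/(-4 + 6) = -½ + (2 + R)/2 = -½ + (2 + R)*(½) = -½ + (1 + R/2) = ½ + R/2)
f(j, U) = -4 (f(j, U) = -6 + (½ + (½)*7)/2 = -6 + (½ + 7/2)/2 = -6 + (½)*4 = -6 + 2 = -4)
x = -87 (x = 13503 - 13590 = -87)
f(134, 188)/(-12830) + 5471/x = -4/(-12830) + 5471/(-87) = -4*(-1/12830) + 5471*(-1/87) = 2/6415 - 5471/87 = -35096291/558105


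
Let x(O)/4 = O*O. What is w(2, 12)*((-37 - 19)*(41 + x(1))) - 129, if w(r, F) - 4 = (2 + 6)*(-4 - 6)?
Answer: 191391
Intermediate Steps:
w(r, F) = -76 (w(r, F) = 4 + (2 + 6)*(-4 - 6) = 4 + 8*(-10) = 4 - 80 = -76)
x(O) = 4*O² (x(O) = 4*(O*O) = 4*O²)
w(2, 12)*((-37 - 19)*(41 + x(1))) - 129 = -76*(-37 - 19)*(41 + 4*1²) - 129 = -(-4256)*(41 + 4*1) - 129 = -(-4256)*(41 + 4) - 129 = -(-4256)*45 - 129 = -76*(-2520) - 129 = 191520 - 129 = 191391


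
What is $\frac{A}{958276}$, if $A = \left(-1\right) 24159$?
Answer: $- \frac{24159}{958276} \approx -0.025211$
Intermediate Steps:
$A = -24159$
$\frac{A}{958276} = - \frac{24159}{958276}$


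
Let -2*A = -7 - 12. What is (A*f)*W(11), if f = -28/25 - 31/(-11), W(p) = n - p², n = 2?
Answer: -1055887/550 ≈ -1919.8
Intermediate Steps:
A = 19/2 (A = -(-7 - 12)/2 = -½*(-19) = 19/2 ≈ 9.5000)
W(p) = 2 - p²
f = 467/275 (f = -28*1/25 - 31*(-1/11) = -28/25 + 31/11 = 467/275 ≈ 1.6982)
(A*f)*W(11) = ((19/2)*(467/275))*(2 - 1*11²) = 8873*(2 - 1*121)/550 = 8873*(2 - 121)/550 = (8873/550)*(-119) = -1055887/550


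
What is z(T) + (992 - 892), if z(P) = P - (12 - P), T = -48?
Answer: -8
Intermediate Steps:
z(P) = -12 + 2*P (z(P) = P + (-12 + P) = -12 + 2*P)
z(T) + (992 - 892) = (-12 + 2*(-48)) + (992 - 892) = (-12 - 96) + 100 = -108 + 100 = -8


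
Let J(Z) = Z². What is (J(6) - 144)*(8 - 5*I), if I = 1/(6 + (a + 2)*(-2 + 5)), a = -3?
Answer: -684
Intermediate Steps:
I = ⅓ (I = 1/(6 + (-3 + 2)*(-2 + 5)) = 1/(6 - 1*3) = 1/(6 - 3) = 1/3 = ⅓ ≈ 0.33333)
(J(6) - 144)*(8 - 5*I) = (6² - 144)*(8 - 5*⅓) = (36 - 144)*(8 - 5/3) = -108*19/3 = -684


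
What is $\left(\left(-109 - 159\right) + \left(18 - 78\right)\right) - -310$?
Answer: $-18$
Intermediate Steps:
$\left(\left(-109 - 159\right) + \left(18 - 78\right)\right) - -310 = \left(-268 - 60\right) + 310 = -328 + 310 = -18$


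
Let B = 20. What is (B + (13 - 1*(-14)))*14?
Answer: 658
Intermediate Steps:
(B + (13 - 1*(-14)))*14 = (20 + (13 - 1*(-14)))*14 = (20 + (13 + 14))*14 = (20 + 27)*14 = 47*14 = 658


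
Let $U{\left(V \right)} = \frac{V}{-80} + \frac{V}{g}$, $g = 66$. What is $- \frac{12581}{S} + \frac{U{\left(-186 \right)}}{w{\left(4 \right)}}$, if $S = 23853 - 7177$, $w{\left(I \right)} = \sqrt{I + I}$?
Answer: $- \frac{12581}{16676} - \frac{217 \sqrt{2}}{1760} \approx -0.9288$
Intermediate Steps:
$w{\left(I \right)} = \sqrt{2} \sqrt{I}$ ($w{\left(I \right)} = \sqrt{2 I} = \sqrt{2} \sqrt{I}$)
$U{\left(V \right)} = \frac{7 V}{2640}$ ($U{\left(V \right)} = \frac{V}{-80} + \frac{V}{66} = V \left(- \frac{1}{80}\right) + V \frac{1}{66} = - \frac{V}{80} + \frac{V}{66} = \frac{7 V}{2640}$)
$S = 16676$ ($S = 23853 - 7177 = 16676$)
$- \frac{12581}{S} + \frac{U{\left(-186 \right)}}{w{\left(4 \right)}} = - \frac{12581}{16676} + \frac{\frac{7}{2640} \left(-186\right)}{\sqrt{2} \sqrt{4}} = \left(-12581\right) \frac{1}{16676} - \frac{217}{440 \sqrt{2} \cdot 2} = - \frac{12581}{16676} - \frac{217}{440 \cdot 2 \sqrt{2}} = - \frac{12581}{16676} - \frac{217 \frac{\sqrt{2}}{4}}{440} = - \frac{12581}{16676} - \frac{217 \sqrt{2}}{1760}$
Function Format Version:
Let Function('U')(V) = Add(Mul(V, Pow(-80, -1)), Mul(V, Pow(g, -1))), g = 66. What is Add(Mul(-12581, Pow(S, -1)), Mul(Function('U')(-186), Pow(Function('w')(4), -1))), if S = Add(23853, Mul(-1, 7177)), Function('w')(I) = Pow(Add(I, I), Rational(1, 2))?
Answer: Add(Rational(-12581, 16676), Mul(Rational(-217, 1760), Pow(2, Rational(1, 2)))) ≈ -0.92880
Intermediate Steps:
Function('w')(I) = Mul(Pow(2, Rational(1, 2)), Pow(I, Rational(1, 2))) (Function('w')(I) = Pow(Mul(2, I), Rational(1, 2)) = Mul(Pow(2, Rational(1, 2)), Pow(I, Rational(1, 2))))
Function('U')(V) = Mul(Rational(7, 2640), V) (Function('U')(V) = Add(Mul(V, Pow(-80, -1)), Mul(V, Pow(66, -1))) = Add(Mul(V, Rational(-1, 80)), Mul(V, Rational(1, 66))) = Add(Mul(Rational(-1, 80), V), Mul(Rational(1, 66), V)) = Mul(Rational(7, 2640), V))
S = 16676 (S = Add(23853, -7177) = 16676)
Add(Mul(-12581, Pow(S, -1)), Mul(Function('U')(-186), Pow(Function('w')(4), -1))) = Add(Mul(-12581, Pow(16676, -1)), Mul(Mul(Rational(7, 2640), -186), Pow(Mul(Pow(2, Rational(1, 2)), Pow(4, Rational(1, 2))), -1))) = Add(Mul(-12581, Rational(1, 16676)), Mul(Rational(-217, 440), Pow(Mul(Pow(2, Rational(1, 2)), 2), -1))) = Add(Rational(-12581, 16676), Mul(Rational(-217, 440), Pow(Mul(2, Pow(2, Rational(1, 2))), -1))) = Add(Rational(-12581, 16676), Mul(Rational(-217, 440), Mul(Rational(1, 4), Pow(2, Rational(1, 2))))) = Add(Rational(-12581, 16676), Mul(Rational(-217, 1760), Pow(2, Rational(1, 2))))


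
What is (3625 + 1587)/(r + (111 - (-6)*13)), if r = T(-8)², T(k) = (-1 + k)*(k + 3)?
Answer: 2606/1107 ≈ 2.3541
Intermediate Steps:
T(k) = (-1 + k)*(3 + k)
r = 2025 (r = (-3 + (-8)² + 2*(-8))² = (-3 + 64 - 16)² = 45² = 2025)
(3625 + 1587)/(r + (111 - (-6)*13)) = (3625 + 1587)/(2025 + (111 - (-6)*13)) = 5212/(2025 + (111 - 1*(-78))) = 5212/(2025 + (111 + 78)) = 5212/(2025 + 189) = 5212/2214 = 5212*(1/2214) = 2606/1107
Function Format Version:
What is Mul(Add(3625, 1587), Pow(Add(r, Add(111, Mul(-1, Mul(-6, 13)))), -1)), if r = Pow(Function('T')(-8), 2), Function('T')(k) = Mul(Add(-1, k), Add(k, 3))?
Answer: Rational(2606, 1107) ≈ 2.3541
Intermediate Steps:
Function('T')(k) = Mul(Add(-1, k), Add(3, k))
r = 2025 (r = Pow(Add(-3, Pow(-8, 2), Mul(2, -8)), 2) = Pow(Add(-3, 64, -16), 2) = Pow(45, 2) = 2025)
Mul(Add(3625, 1587), Pow(Add(r, Add(111, Mul(-1, Mul(-6, 13)))), -1)) = Mul(Add(3625, 1587), Pow(Add(2025, Add(111, Mul(-1, Mul(-6, 13)))), -1)) = Mul(5212, Pow(Add(2025, Add(111, Mul(-1, -78))), -1)) = Mul(5212, Pow(Add(2025, Add(111, 78)), -1)) = Mul(5212, Pow(Add(2025, 189), -1)) = Mul(5212, Pow(2214, -1)) = Mul(5212, Rational(1, 2214)) = Rational(2606, 1107)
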